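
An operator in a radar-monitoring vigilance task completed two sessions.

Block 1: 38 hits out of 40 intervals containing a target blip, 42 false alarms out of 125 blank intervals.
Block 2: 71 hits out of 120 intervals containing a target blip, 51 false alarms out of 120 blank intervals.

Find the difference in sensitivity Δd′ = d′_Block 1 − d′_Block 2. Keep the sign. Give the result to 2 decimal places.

Δd′ = 1.65

Block 1: z(0.9500) = 1.645, z(0.3360) = -0.423, d' = 2.068
Block 2: z(0.5917) = 0.232, z(0.4250) = -0.189, d' = 0.421
Δd' = d'_Block 1 − d'_Block 2 = 2.068 − 0.421 = 1.647
Block 1 has the higher sensitivity.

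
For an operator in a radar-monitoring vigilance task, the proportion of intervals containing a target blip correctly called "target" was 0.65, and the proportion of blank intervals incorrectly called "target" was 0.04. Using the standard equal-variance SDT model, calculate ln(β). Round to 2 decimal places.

ln β = 1.46

z(H) = 0.385
z(FA) = -1.751
ln β = −½·[z(H)² − z(FA)²] = −0.5 × (0.148 − 3.066) = 1.459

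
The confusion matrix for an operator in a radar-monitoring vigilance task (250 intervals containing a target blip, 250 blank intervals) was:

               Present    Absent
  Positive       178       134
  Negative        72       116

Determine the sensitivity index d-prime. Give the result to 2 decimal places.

H = 178/250 = 0.7120
FA = 134/250 = 0.5360
z(H) = z(0.7120) = 0.559
z(FA) = z(0.5360) = 0.090
d' = z(H) − z(FA) = 0.559 − 0.090 = 0.469

d-prime = 0.47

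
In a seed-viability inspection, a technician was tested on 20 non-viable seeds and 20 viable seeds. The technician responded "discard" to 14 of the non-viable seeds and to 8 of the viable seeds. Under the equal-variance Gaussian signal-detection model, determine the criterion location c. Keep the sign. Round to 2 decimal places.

c = -0.14

H = 14/20 = 0.7000
FA = 8/20 = 0.4000
Φ⁻¹(H) = 0.5244
Φ⁻¹(FA) = -0.2533
c = −½·[z(H) + z(FA)] = −0.5 × (0.5244 + (-0.2533)) = -0.13555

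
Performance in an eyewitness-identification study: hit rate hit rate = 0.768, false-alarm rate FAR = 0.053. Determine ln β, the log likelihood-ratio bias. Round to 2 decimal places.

Φ⁻¹(H) = Φ⁻¹(0.768) = 0.732
Φ⁻¹(FA) = Φ⁻¹(0.053) = -1.616
ln β = −½·[z(H)² − z(FA)²] = −0.5 × (0.536 − 2.611) = 1.0375

ln β = 1.04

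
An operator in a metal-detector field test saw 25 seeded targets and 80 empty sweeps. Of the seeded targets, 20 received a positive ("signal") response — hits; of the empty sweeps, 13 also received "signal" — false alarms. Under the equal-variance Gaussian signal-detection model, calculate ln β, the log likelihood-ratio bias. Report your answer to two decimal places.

ln β = 0.13

H = 20/25 = 0.8000
FA = 13/80 = 0.1625
z(H) = 0.842
z(FA) = -0.984
ln β = −½·[z(H)² − z(FA)²] = −0.5 × (0.709 − 0.968) = 0.1295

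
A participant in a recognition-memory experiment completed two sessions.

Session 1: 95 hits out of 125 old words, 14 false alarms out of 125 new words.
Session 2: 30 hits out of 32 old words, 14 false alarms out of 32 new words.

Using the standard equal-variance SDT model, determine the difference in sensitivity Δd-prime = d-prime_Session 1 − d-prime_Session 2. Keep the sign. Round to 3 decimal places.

Session 1: z(0.7600) = 0.7063, z(0.1120) = -1.2160, d' = 1.9223
Session 2: z(0.9375) = 1.5341, z(0.4375) = -0.1573, d' = 1.6914
Δd' = d'_Session 1 − d'_Session 2 = 1.9223 − 1.6914 = 0.2309
Session 1 has the higher sensitivity.

Δd-prime = 0.231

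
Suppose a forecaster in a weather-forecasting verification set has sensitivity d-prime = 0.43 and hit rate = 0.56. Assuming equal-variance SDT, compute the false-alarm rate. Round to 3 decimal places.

false-alarm rate = 0.390

z(hit rate) = z(0.56) = 0.1510
z(FA) = z(H) − d' = 0.1510 − 0.43 = -0.2790
false-alarm rate = Φ(-0.2790) = 0.3901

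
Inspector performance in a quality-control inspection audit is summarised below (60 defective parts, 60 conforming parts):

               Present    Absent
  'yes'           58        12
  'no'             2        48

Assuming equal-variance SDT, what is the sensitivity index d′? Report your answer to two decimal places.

d′ = 2.68

H = 58/60 = 0.9667
FA = 12/60 = 0.2000
Φ⁻¹(0.9667) = 1.834, Φ⁻¹(0.2000) = -0.842
d' = z(H) − z(FA) = 1.834 − (-0.842) = 2.676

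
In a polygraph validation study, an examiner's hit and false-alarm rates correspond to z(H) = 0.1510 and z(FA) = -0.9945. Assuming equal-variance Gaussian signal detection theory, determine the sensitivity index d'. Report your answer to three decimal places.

d' = z(H) − z(FA) = 0.1510 − (-0.9945) = 1.1455

d' = 1.146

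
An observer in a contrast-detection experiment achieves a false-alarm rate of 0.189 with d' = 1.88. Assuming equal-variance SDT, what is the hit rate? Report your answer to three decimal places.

hit rate = 0.841

z(false-alarm rate) = z(0.189) = -0.8816
z(H) = z(FA) + d' = -0.8816 + 1.88 = 0.9984
hit rate = Φ(0.9984) = 0.8410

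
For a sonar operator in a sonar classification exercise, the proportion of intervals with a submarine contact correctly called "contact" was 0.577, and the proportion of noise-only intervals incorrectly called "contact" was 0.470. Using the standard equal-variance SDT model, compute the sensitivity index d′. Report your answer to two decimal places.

z(0.577) = 0.1942, z(0.470) = -0.0753
d' = z(H) − z(FA) = 0.1942 − (-0.0753) = 0.2695

d′ = 0.27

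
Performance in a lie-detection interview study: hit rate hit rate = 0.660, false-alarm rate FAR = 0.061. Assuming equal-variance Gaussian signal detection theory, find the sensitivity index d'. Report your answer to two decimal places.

d' = 1.96

Φ⁻¹(H) = Φ⁻¹(0.660) = 0.4125
Φ⁻¹(FA) = Φ⁻¹(0.061) = -1.5464
d' = z(H) − z(FA) = 0.4125 − (-1.5464) = 1.9589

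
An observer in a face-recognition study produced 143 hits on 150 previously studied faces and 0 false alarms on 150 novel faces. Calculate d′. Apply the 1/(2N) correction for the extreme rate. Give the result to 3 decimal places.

The false-alarm rate is 0/150 = 0, so apply the 1/(2N) correction: FA → 1/(2·150) = 0.00333.
z(H) = z(0.95333) = 1.6780
z(FA) = z(0.00333) = -2.7134
d' = 1.6780 − (-2.7134) = 4.3914

d′ = 4.391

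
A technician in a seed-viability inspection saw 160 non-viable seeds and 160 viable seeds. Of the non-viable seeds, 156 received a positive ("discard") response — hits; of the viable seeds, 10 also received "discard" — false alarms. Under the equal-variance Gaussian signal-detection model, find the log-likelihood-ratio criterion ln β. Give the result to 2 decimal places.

H = 156/160 = 0.9750
FA = 10/160 = 0.0625
Φ⁻¹(0.9750) = 1.960, Φ⁻¹(0.0625) = -1.534
ln β = −½·[z(H)² − z(FA)²] = −0.5 × (3.842 − 2.353) = -0.7445

ln β = -0.74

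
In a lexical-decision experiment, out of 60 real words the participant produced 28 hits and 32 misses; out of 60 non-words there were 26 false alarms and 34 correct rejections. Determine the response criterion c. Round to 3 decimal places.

H = 28/60 = 0.4667
FA = 26/60 = 0.4333
Φ⁻¹(H) = -0.0836
Φ⁻¹(FA) = -0.1680
c = −½·[z(H) + z(FA)] = −0.5 × (-0.0836 + (-0.1680)) = 0.1258
c > 0: the participant has a conservative response bias.

c = 0.126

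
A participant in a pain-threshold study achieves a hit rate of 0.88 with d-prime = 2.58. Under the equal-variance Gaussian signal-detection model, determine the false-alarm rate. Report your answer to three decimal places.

false-alarm rate = 0.080

z(hit rate) = z(0.88) = 1.1750
z(FA) = z(H) − d' = 1.1750 − 2.58 = -1.4050
false-alarm rate = Φ(-1.4050) = 0.0800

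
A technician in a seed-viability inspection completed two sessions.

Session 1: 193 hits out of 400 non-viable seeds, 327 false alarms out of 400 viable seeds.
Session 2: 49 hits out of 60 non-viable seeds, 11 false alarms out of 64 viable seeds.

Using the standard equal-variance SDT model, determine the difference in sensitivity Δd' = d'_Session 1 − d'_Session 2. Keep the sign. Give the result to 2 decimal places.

Session 1: z(0.4825) = -0.044, z(0.8175) = 0.906, d' = -0.950
Session 2: z(0.8167) = 0.903, z(0.1719) = -0.947, d' = 1.850
Δd' = d'_Session 1 − d'_Session 2 = -0.950 − 1.850 = -2.800
Session 2 has the higher sensitivity.

Δd' = -2.80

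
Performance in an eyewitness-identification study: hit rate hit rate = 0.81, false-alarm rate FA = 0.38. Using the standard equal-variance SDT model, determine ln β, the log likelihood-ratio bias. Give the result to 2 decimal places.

ln β = -0.34

z(H) = 0.878
z(FA) = -0.305
ln β = −½·[z(H)² − z(FA)²] = −0.5 × (0.771 − 0.093) = -0.339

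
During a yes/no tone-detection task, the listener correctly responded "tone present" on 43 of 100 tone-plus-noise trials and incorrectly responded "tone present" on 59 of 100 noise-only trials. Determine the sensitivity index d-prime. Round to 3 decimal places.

d-prime = -0.404

H = 43/100 = 0.4300
FA = 59/100 = 0.5900
z(0.4300) = -0.1764, z(0.5900) = 0.2275
d' = z(H) − z(FA) = -0.1764 − 0.2275 = -0.4039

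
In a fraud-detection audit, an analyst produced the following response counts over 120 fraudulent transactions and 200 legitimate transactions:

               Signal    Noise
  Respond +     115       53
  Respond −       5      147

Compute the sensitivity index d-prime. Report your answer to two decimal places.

d-prime = 2.36

H = 115/120 = 0.9583
FA = 53/200 = 0.2650
Φ⁻¹(H) = Φ⁻¹(0.9583) = 1.731
Φ⁻¹(FA) = Φ⁻¹(0.2650) = -0.628
d' = z(H) − z(FA) = 1.731 − (-0.628) = 2.359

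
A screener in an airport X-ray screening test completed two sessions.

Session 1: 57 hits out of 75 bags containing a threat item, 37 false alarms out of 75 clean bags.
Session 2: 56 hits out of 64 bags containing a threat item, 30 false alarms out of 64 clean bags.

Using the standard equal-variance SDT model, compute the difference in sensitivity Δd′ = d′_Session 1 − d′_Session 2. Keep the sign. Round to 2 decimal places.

Session 1: z(0.7600) = 0.706, z(0.4933) = -0.017, d' = 0.723
Session 2: z(0.8750) = 1.150, z(0.4688) = -0.078, d' = 1.228
Δd' = d'_Session 1 − d'_Session 2 = 0.723 − 1.228 = -0.505
Session 2 has the higher sensitivity.

Δd′ = -0.51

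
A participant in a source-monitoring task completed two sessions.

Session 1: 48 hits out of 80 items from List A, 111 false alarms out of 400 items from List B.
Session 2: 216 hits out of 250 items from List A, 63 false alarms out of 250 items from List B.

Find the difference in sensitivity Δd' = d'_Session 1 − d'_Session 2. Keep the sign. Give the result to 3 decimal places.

Δd' = -0.923

Session 1: z(0.6000) = 0.2533, z(0.2775) = -0.5903, d' = 0.8436
Session 2: z(0.8640) = 1.0985, z(0.2520) = -0.6682, d' = 1.7667
Δd' = d'_Session 1 − d'_Session 2 = 0.8436 − 1.7667 = -0.9231
Session 2 has the higher sensitivity.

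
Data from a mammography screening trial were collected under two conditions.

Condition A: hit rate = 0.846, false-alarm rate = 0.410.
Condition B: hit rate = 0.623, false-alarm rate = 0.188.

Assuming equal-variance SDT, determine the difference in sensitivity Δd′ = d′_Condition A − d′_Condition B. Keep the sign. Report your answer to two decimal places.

Condition A: z(0.846) = 1.019, z(0.410) = -0.228, d' = 1.247
Condition B: z(0.623) = 0.313, z(0.188) = -0.885, d' = 1.198
Δd' = d'_Condition A − d'_Condition B = 1.247 − 1.198 = 0.049
Condition A has the higher sensitivity.

Δd′ = 0.05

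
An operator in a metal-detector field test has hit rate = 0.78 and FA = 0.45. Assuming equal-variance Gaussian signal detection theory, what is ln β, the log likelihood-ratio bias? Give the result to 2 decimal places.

ln β = -0.29

z(0.78) = 0.772, z(0.45) = -0.126
ln β = −½·[z(H)² − z(FA)²] = −0.5 × (0.596 − 0.016) = -0.290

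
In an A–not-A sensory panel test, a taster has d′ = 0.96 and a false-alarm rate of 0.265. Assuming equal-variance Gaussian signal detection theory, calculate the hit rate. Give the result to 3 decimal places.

hit rate = 0.630

z(false-alarm rate) = z(0.265) = -0.6280
z(H) = z(FA) + d' = -0.6280 + 0.96 = 0.3320
hit rate = Φ(0.3320) = 0.6301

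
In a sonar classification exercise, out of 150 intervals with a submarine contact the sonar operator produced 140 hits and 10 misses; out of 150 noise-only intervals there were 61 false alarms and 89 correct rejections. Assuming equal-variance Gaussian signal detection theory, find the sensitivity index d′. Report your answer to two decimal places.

d′ = 1.74

H = 140/150 = 0.9333
FA = 61/150 = 0.4067
z(H) = 1.5008
z(FA) = -0.2360
d' = z(H) − z(FA) = 1.5008 − (-0.2360) = 1.7368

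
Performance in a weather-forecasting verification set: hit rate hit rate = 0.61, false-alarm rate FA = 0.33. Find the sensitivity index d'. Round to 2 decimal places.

d' = 0.72

Φ⁻¹(H) = Φ⁻¹(0.61) = 0.2793
Φ⁻¹(FA) = Φ⁻¹(0.33) = -0.4399
d' = z(H) − z(FA) = 0.2793 − (-0.4399) = 0.7192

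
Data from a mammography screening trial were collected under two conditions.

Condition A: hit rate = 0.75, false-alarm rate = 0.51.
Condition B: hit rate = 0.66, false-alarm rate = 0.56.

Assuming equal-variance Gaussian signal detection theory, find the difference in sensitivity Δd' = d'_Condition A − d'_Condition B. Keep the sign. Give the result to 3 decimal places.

Condition A: z(0.75) = 0.6745, z(0.51) = 0.0251, d' = 0.6494
Condition B: z(0.66) = 0.4125, z(0.56) = 0.1510, d' = 0.2615
Δd' = d'_Condition A − d'_Condition B = 0.6494 − 0.2615 = 0.3879
Condition A has the higher sensitivity.

Δd' = 0.388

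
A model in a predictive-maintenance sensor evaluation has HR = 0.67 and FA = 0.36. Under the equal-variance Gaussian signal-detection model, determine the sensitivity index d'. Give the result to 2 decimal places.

z(0.67) = 0.440, z(0.36) = -0.358
d' = z(H) − z(FA) = 0.440 − (-0.358) = 0.798

d' = 0.80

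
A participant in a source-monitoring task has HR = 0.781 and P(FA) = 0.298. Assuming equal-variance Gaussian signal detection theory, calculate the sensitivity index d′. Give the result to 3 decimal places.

z(H) = z(0.781) = 0.7756
z(FA) = z(0.298) = -0.5302
d' = z(H) − z(FA) = 0.7756 − (-0.5302) = 1.3058

d′ = 1.306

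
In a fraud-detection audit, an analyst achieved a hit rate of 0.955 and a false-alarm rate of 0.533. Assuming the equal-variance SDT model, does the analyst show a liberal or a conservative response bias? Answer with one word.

liberal

z(H) = 1.695, z(FA) = 0.083
c = −½·(z(H) + z(FA)) = -0.889
c < 0 → liberal criterion (biased toward responding “yes”).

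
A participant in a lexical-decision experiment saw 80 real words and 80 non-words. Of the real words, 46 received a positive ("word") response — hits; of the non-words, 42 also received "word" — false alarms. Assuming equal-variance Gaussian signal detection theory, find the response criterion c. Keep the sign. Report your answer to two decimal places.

H = 46/80 = 0.5750
FA = 42/80 = 0.5250
Φ⁻¹(H) = Φ⁻¹(0.5750) = 0.1891
Φ⁻¹(FA) = Φ⁻¹(0.5250) = 0.0627
c = −½·[z(H) + z(FA)] = −0.5 × (0.1891 + 0.0627) = -0.1259
c < 0: the participant has a liberal response bias.

c = -0.13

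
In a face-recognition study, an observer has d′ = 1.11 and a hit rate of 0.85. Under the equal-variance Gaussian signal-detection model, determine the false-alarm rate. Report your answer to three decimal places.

z(hit rate) = z(0.85) = 1.0364
z(FA) = z(H) − d' = 1.0364 − 1.11 = -0.0736
false-alarm rate = Φ(-0.0736) = 0.4707

false-alarm rate = 0.471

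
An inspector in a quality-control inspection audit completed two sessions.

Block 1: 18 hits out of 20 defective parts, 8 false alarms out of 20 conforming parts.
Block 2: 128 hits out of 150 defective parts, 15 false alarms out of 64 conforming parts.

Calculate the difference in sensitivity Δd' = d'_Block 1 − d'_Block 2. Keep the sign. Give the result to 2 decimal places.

Δd' = -0.24

Block 1: z(0.9000) = 1.282, z(0.4000) = -0.253, d' = 1.535
Block 2: z(0.8533) = 1.051, z(0.2344) = -0.724, d' = 1.775
Δd' = d'_Block 1 − d'_Block 2 = 1.535 − 1.775 = -0.240
Block 2 has the higher sensitivity.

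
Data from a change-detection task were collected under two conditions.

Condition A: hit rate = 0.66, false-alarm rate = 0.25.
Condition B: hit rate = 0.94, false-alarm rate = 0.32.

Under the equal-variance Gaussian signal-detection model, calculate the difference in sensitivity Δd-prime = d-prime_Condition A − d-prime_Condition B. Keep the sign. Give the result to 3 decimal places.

Condition A: z(0.66) = 0.4125, z(0.25) = -0.6745, d' = 1.0870
Condition B: z(0.94) = 1.5548, z(0.32) = -0.4677, d' = 2.0225
Δd' = d'_Condition A − d'_Condition B = 1.0870 − 2.0225 = -0.9355
Condition B has the higher sensitivity.

Δd-prime = -0.936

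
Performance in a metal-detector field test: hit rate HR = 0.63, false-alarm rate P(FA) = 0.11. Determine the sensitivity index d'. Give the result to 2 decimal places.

d' = 1.56

z(H) = z(0.63) = 0.332
z(FA) = z(0.11) = -1.227
d' = z(H) − z(FA) = 0.332 − (-1.227) = 1.559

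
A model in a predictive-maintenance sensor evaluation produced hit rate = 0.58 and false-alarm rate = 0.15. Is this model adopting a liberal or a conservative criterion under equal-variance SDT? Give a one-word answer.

conservative

z(H) = 0.202, z(FA) = -1.036
c = −½·(z(H) + z(FA)) = 0.417
c > 0 → conservative criterion (biased toward responding “no”).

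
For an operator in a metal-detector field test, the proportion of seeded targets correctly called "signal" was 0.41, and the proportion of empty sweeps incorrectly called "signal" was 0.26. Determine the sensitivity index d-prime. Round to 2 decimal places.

Φ⁻¹(0.41) = -0.2275, Φ⁻¹(0.26) = -0.6433
d' = z(H) − z(FA) = -0.2275 − (-0.6433) = 0.4158

d-prime = 0.42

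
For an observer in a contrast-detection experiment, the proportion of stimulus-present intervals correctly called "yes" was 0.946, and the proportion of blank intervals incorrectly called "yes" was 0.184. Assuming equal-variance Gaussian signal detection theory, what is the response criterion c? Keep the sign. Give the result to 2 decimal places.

z(H) = z(0.946) = 1.6072
z(FA) = z(0.184) = -0.9002
c = −½·[z(H) + z(FA)] = −0.5 × (1.6072 + (-0.9002)) = -0.3535
c < 0: the observer has a liberal response bias.

c = -0.35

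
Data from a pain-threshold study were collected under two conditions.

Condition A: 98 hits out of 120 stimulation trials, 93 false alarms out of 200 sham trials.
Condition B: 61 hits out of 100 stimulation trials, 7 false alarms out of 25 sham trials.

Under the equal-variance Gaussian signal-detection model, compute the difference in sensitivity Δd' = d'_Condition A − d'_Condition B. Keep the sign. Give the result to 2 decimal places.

Δd' = 0.13

Condition A: z(0.8167) = 0.903, z(0.4650) = -0.088, d' = 0.991
Condition B: z(0.6100) = 0.279, z(0.2800) = -0.583, d' = 0.862
Δd' = d'_Condition A − d'_Condition B = 0.991 − 0.862 = 0.129
Condition A has the higher sensitivity.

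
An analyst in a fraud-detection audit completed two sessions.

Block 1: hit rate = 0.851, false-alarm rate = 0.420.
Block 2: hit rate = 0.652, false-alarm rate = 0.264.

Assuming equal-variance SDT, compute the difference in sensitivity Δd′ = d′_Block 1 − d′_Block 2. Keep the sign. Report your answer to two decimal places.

Δd′ = 0.22

Block 1: z(0.851) = 1.041, z(0.420) = -0.202, d' = 1.243
Block 2: z(0.652) = 0.391, z(0.264) = -0.631, d' = 1.022
Δd' = d'_Block 1 − d'_Block 2 = 1.243 − 1.022 = 0.221
Block 1 has the higher sensitivity.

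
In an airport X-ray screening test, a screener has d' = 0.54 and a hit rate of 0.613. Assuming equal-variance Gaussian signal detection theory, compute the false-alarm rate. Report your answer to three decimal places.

z(hit rate) = z(0.613) = 0.2871
z(FA) = z(H) − d' = 0.2871 − 0.54 = -0.2529
false-alarm rate = Φ(-0.2529) = 0.4002

false-alarm rate = 0.400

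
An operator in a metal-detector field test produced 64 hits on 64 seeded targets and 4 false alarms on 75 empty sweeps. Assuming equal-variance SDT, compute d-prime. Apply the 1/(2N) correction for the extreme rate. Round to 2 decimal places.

The hit rate is 64/64 = 1, so apply the 1/(2N) correction: H → 1 − 1/(2·64) = 0.99219.
z(H) = z(0.99219) = 2.418
z(FA) = z(0.05333) = -1.613
d' = 2.418 − (-1.613) = 4.031

d-prime = 4.03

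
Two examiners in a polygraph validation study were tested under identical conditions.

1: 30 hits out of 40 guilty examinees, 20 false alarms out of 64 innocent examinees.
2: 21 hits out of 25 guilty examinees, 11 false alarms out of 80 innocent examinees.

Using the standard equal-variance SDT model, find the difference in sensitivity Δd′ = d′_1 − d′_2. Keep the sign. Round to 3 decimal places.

Δd′ = -0.923

1: z(0.7500) = 0.6745, z(0.3125) = -0.4888, d' = 1.1633
2: z(0.8400) = 0.9945, z(0.1375) = -1.0916, d' = 2.0861
Δd' = d'_1 − d'_2 = 1.1633 − 2.0861 = -0.9228
2 has the higher sensitivity.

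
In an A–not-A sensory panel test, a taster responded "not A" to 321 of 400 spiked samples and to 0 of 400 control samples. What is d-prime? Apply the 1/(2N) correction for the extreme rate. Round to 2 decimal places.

d-prime = 3.87

The false-alarm rate is 0/400 = 0, so apply the 1/(2N) correction: FA → 1/(2·400) = 0.00125.
z(H) = z(0.80250) = 0.851
z(FA) = z(0.00125) = -3.023
d' = 0.851 − (-3.023) = 3.874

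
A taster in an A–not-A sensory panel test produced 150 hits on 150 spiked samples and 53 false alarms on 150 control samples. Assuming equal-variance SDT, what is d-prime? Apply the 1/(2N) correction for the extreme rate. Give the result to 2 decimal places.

d-prime = 3.09

The hit rate is 150/150 = 1, so apply the 1/(2N) correction: H → 1 − 1/(2·150) = 0.99667.
z(H) = z(0.99667) = 2.713
z(FA) = z(0.35333) = -0.376
d' = 2.713 − (-0.376) = 3.089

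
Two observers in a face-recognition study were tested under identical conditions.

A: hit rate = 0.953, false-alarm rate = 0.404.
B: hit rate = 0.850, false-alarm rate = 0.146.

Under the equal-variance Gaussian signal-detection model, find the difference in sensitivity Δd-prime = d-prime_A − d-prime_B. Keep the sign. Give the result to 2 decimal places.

Δd-prime = -0.17

A: z(0.953) = 1.675, z(0.404) = -0.243, d' = 1.918
B: z(0.850) = 1.036, z(0.146) = -1.054, d' = 2.090
Δd' = d'_A − d'_B = 1.918 − 2.090 = -0.172
B has the higher sensitivity.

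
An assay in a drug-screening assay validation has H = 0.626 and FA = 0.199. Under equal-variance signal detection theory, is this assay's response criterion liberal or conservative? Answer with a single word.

conservative

z(H) = 0.321, z(FA) = -0.845
c = −½·(z(H) + z(FA)) = 0.262
c > 0 → conservative criterion (biased toward responding “no”).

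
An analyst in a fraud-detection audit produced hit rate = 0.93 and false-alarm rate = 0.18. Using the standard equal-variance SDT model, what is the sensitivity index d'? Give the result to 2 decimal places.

z(H) = 1.476
z(FA) = -0.915
d' = z(H) − z(FA) = 1.476 − (-0.915) = 2.391

d' = 2.39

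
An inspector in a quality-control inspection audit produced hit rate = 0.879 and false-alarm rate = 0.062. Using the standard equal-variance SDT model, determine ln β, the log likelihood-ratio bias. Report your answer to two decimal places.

ln β = 0.50

Φ⁻¹(0.879) = 1.170, Φ⁻¹(0.062) = -1.538
ln β = −½·[z(H)² − z(FA)²] = −0.5 × (1.369 − 2.365) = 0.498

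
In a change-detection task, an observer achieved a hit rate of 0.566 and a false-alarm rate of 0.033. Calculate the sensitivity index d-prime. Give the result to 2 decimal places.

Φ⁻¹(H) = Φ⁻¹(0.566) = 0.166
Φ⁻¹(FA) = Φ⁻¹(0.033) = -1.838
d' = z(H) − z(FA) = 0.166 − (-1.838) = 2.004

d-prime = 2.00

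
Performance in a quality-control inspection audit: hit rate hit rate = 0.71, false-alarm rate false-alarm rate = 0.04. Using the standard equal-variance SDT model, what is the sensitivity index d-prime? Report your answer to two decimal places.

d-prime = 2.30

z(H) = z(0.71) = 0.553
z(FA) = z(0.04) = -1.751
d' = z(H) − z(FA) = 0.553 − (-1.751) = 2.304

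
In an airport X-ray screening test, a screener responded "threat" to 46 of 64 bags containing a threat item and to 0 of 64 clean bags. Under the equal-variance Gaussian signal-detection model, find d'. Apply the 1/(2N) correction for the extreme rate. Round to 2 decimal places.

d' = 3.00

The false-alarm rate is 0/64 = 0, so apply the 1/(2N) correction: FA → 1/(2·64) = 0.00781.
z(H) = z(0.71875) = 0.579
z(FA) = z(0.00781) = -2.418
d' = 0.579 − (-2.418) = 2.997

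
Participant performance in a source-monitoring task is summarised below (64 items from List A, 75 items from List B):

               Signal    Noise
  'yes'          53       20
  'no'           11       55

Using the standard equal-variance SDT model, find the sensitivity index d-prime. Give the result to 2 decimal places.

H = 53/64 = 0.8281
FA = 20/75 = 0.2667
Φ⁻¹(0.8281) = 0.9467, Φ⁻¹(0.2667) = -0.6228
d' = z(H) − z(FA) = 0.9467 − (-0.6228) = 1.5695

d-prime = 1.57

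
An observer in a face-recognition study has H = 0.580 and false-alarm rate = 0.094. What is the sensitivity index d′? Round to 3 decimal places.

d′ = 1.518

z(0.580) = 0.2019, z(0.094) = -1.3165
d' = z(H) − z(FA) = 0.2019 − (-1.3165) = 1.5184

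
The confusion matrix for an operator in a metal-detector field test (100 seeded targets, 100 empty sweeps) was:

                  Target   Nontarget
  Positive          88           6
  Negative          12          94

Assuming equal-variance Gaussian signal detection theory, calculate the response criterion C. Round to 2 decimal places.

H = 88/100 = 0.8800
FA = 6/100 = 0.0600
z(0.8800) = 1.1750, z(0.0600) = -1.5548
c = −½·[z(H) + z(FA)] = −0.5 × (1.1750 + (-1.5548)) = 0.1899
c > 0: the operator has a conservative response bias.

C = 0.19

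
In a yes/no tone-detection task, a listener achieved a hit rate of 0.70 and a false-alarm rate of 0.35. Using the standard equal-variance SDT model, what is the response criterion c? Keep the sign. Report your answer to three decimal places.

z(H) = z(0.70) = 0.5244
z(FA) = z(0.35) = -0.3853
c = −½·[z(H) + z(FA)] = −0.5 × (0.5244 + (-0.3853)) = -0.06955
c < 0: the listener has a liberal response bias.

c = -0.070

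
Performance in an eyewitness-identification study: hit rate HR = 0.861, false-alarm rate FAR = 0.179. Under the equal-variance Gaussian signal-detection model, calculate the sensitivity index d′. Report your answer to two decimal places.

z(H) = 1.0848
z(FA) = -0.9192
d' = z(H) − z(FA) = 1.0848 − (-0.9192) = 2.0040

d′ = 2.00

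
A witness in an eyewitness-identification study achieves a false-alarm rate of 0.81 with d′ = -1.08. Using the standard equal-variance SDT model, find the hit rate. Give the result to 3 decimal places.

z(false-alarm rate) = z(0.81) = 0.8779
z(H) = z(FA) + d' = 0.8779 + (-1.08) = -0.2021
hit rate = Φ(-0.2021) = 0.4199

hit rate = 0.420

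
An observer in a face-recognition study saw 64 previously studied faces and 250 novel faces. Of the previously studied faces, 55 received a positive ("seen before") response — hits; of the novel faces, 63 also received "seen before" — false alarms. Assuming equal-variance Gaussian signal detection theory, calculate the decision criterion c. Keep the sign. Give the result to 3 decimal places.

c = -0.205

H = 55/64 = 0.8594
FA = 63/250 = 0.2520
Φ⁻¹(H) = 1.0776
Φ⁻¹(FA) = -0.6682
c = −½·[z(H) + z(FA)] = −0.5 × (1.0776 + (-0.6682)) = -0.2047
c < 0: the observer has a liberal response bias.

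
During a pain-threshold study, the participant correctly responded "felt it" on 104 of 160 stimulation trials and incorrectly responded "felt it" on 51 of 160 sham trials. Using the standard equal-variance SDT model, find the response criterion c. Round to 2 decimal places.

H = 104/160 = 0.6500
FA = 51/160 = 0.3187
Φ⁻¹(H) = Φ⁻¹(0.6500) = 0.3853
Φ⁻¹(FA) = Φ⁻¹(0.3187) = -0.4713
c = −½·[z(H) + z(FA)] = −0.5 × (0.3853 + (-0.4713)) = 0.0430

c = 0.04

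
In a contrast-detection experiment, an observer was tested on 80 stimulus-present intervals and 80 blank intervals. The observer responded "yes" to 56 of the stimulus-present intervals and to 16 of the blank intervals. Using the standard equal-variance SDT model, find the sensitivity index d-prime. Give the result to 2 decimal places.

H = 56/80 = 0.7000
FA = 16/80 = 0.2000
Φ⁻¹(0.7000) = 0.5244, Φ⁻¹(0.2000) = -0.8416
d' = z(H) − z(FA) = 0.5244 − (-0.8416) = 1.3660

d-prime = 1.37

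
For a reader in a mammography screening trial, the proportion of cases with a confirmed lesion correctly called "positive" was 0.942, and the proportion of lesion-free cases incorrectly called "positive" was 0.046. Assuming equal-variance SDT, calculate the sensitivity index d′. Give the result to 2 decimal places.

Φ⁻¹(H) = Φ⁻¹(0.942) = 1.572
Φ⁻¹(FA) = Φ⁻¹(0.046) = -1.685
d' = z(H) − z(FA) = 1.572 − (-1.685) = 3.257

d′ = 3.26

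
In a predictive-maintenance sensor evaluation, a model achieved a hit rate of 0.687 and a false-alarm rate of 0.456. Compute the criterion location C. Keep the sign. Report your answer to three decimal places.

C = -0.188

z(H) = z(0.687) = 0.4874
z(FA) = z(0.456) = -0.1105
c = −½·[z(H) + z(FA)] = −0.5 × (0.4874 + (-0.1105)) = -0.18845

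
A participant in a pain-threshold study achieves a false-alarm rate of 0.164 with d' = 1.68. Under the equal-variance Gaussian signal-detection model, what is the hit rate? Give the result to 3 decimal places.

z(false-alarm rate) = z(0.164) = -0.9782
z(H) = z(FA) + d' = -0.9782 + 1.68 = 0.7018
hit rate = Φ(0.7018) = 0.7586

hit rate = 0.759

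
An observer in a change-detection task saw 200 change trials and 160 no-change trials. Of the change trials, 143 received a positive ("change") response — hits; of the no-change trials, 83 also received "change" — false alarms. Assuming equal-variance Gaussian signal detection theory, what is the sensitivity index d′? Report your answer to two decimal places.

d′ = 0.52

H = 143/200 = 0.7150
FA = 83/160 = 0.5188
z(0.7150) = 0.5681, z(0.5188) = 0.0471
d' = z(H) − z(FA) = 0.5681 − 0.0471 = 0.5210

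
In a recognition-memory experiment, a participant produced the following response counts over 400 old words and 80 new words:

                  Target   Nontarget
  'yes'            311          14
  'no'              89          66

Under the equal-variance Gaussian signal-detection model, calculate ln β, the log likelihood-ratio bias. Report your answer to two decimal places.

H = 311/400 = 0.7775
FA = 14/80 = 0.1750
z(H) = 0.764
z(FA) = -0.935
ln β = −½·[z(H)² − z(FA)²] = −0.5 × (0.584 − 0.874) = 0.145

ln β = 0.15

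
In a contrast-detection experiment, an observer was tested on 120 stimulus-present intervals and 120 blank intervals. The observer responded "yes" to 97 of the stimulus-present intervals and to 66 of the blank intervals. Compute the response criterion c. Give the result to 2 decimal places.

H = 97/120 = 0.8083
FA = 66/120 = 0.5500
z(H) = 0.872
z(FA) = 0.126
c = −½·[z(H) + z(FA)] = −0.5 × (0.872 + 0.126) = -0.499

c = -0.50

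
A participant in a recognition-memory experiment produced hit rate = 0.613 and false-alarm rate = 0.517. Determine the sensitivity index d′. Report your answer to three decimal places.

d′ = 0.245

z(0.613) = 0.2871, z(0.517) = 0.0426
d' = z(H) − z(FA) = 0.2871 − 0.0426 = 0.2445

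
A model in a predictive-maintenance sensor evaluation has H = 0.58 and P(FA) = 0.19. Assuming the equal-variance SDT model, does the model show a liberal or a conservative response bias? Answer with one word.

conservative

z(H) = 0.202, z(FA) = -0.878
c = −½·(z(H) + z(FA)) = 0.338
c > 0 → conservative criterion (biased toward responding “no”).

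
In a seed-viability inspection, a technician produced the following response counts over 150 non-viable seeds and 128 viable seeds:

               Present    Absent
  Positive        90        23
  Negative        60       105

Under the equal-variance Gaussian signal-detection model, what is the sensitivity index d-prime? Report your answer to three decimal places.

H = 90/150 = 0.6000
FA = 23/128 = 0.1797
z(H) = z(0.6000) = 0.2533
z(FA) = z(0.1797) = -0.9165
d' = z(H) − z(FA) = 0.2533 − (-0.9165) = 1.1698

d-prime = 1.170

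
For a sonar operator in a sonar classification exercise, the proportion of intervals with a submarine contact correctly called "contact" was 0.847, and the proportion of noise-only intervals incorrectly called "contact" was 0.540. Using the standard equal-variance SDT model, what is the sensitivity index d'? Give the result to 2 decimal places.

z(H) = z(0.847) = 1.024
z(FA) = z(0.540) = 0.100
d' = z(H) − z(FA) = 1.024 − 0.100 = 0.924

d' = 0.92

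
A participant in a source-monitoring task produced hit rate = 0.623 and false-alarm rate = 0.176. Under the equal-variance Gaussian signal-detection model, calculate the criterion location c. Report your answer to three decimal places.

c = 0.309

Φ⁻¹(0.623) = 0.3134, Φ⁻¹(0.176) = -0.9307
c = −½·[z(H) + z(FA)] = −0.5 × (0.3134 + (-0.9307)) = 0.30865
c > 0: the participant has a conservative response bias.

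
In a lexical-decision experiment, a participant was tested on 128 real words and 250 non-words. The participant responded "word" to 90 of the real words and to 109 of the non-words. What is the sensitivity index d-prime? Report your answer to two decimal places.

H = 90/128 = 0.7031
FA = 109/250 = 0.4360
z(0.7031) = 0.533, z(0.4360) = -0.161
d' = z(H) − z(FA) = 0.533 − (-0.161) = 0.694

d-prime = 0.69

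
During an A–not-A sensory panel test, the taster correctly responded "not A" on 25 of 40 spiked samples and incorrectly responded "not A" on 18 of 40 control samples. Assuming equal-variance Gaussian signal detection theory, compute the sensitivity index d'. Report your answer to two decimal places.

H = 25/40 = 0.6250
FA = 18/40 = 0.4500
Φ⁻¹(H) = 0.3186
Φ⁻¹(FA) = -0.1257
d' = z(H) − z(FA) = 0.3186 − (-0.1257) = 0.4443

d' = 0.44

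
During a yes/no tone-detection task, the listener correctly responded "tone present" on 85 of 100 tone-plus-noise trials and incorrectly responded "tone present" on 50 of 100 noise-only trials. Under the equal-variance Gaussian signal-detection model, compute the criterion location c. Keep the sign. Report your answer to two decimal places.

c = -0.52

H = 85/100 = 0.8500
FA = 50/100 = 0.5000
z(H) = z(0.8500) = 1.0364
z(FA) = z(0.5000) = 0.0000
c = −½·[z(H) + z(FA)] = −0.5 × (1.0364 + 0.0000) = -0.5182
c < 0: the listener has a liberal response bias.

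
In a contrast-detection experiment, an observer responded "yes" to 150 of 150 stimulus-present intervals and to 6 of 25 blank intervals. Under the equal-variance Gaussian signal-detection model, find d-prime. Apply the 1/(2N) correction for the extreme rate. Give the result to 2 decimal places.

d-prime = 3.42

The hit rate is 150/150 = 1, so apply the 1/(2N) correction: H → 1 − 1/(2·150) = 0.99667.
z(H) = z(0.99667) = 2.713
z(FA) = z(0.24000) = -0.706
d' = 2.713 − (-0.706) = 3.419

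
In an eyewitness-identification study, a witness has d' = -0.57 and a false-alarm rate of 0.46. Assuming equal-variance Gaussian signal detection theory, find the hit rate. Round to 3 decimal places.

z(false-alarm rate) = z(0.46) = -0.1004
z(H) = z(FA) + d' = -0.1004 + (-0.57) = -0.6704
hit rate = Φ(-0.6704) = 0.2513

hit rate = 0.251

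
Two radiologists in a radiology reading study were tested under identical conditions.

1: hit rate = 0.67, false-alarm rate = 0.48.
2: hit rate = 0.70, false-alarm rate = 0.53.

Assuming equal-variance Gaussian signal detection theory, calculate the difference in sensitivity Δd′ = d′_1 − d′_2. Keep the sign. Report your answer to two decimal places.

Δd′ = 0.04

1: z(0.67) = 0.440, z(0.48) = -0.050, d' = 0.490
2: z(0.70) = 0.524, z(0.53) = 0.075, d' = 0.449
Δd' = d'_1 − d'_2 = 0.490 − 0.449 = 0.041
1 has the higher sensitivity.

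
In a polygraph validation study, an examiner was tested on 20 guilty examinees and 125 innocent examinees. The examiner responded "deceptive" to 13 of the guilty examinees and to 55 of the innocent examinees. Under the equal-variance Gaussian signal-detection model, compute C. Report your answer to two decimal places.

H = 13/20 = 0.6500
FA = 55/125 = 0.4400
z(H) = 0.385
z(FA) = -0.151
c = −½·[z(H) + z(FA)] = −0.5 × (0.385 + (-0.151)) = -0.117

C = -0.12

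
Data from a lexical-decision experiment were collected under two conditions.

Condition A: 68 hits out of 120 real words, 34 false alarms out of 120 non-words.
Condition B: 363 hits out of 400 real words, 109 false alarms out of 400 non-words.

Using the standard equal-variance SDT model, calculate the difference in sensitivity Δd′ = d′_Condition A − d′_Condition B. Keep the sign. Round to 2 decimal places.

Δd′ = -1.19

Condition A: z(0.5667) = 0.168, z(0.2833) = -0.573, d' = 0.741
Condition B: z(0.9075) = 1.326, z(0.2725) = -0.605, d' = 1.931
Δd' = d'_Condition A − d'_Condition B = 0.741 − 1.931 = -1.190
Condition B has the higher sensitivity.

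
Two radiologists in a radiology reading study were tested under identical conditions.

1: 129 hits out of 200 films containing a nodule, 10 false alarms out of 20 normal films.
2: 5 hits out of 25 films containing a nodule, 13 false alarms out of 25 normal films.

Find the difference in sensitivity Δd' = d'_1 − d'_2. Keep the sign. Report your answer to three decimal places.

1: z(0.6450) = 0.3719, z(0.5000) = 0.0000, d' = 0.3719
2: z(0.2000) = -0.8416, z(0.5200) = 0.0502, d' = -0.8918
Δd' = d'_1 − d'_2 = 0.3719 − (-0.8918) = 1.2637
1 has the higher sensitivity.

Δd' = 1.264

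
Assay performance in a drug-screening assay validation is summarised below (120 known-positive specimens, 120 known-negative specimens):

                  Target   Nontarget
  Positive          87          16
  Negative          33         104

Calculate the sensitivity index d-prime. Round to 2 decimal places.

H = 87/120 = 0.7250
FA = 16/120 = 0.1333
z(0.7250) = 0.598, z(0.1333) = -1.111
d' = z(H) − z(FA) = 0.598 − (-1.111) = 1.709

d-prime = 1.71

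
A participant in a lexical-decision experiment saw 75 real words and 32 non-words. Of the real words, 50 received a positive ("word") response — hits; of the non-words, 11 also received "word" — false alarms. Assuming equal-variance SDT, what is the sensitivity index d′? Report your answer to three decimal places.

d′ = 0.833

H = 50/75 = 0.6667
FA = 11/32 = 0.3438
Φ⁻¹(0.6667) = 0.4308, Φ⁻¹(0.3438) = -0.4021
d' = z(H) − z(FA) = 0.4308 − (-0.4021) = 0.8329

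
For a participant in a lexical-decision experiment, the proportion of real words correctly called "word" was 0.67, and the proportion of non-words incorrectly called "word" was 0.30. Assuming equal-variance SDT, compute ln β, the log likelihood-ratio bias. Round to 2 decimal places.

ln β = 0.04

z(H) = z(0.67) = 0.440
z(FA) = z(0.30) = -0.524
ln β = −½·[z(H)² − z(FA)²] = −0.5 × (0.194 − 0.275) = 0.0405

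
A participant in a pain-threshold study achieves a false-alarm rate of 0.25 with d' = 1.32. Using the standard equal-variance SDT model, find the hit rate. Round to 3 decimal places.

hit rate = 0.741

z(false-alarm rate) = z(0.25) = -0.6745
z(H) = z(FA) + d' = -0.6745 + 1.32 = 0.6455
hit rate = Φ(0.6455) = 0.7407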